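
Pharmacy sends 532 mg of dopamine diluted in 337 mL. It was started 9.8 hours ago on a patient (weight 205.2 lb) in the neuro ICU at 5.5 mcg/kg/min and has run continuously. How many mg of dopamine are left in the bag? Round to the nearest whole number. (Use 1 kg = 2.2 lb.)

230 mg

Weight = 205.2 lb ÷ 2.2 lb/kg = 93.27273 kg
Dose = 5.5 mcg/kg/min × 93.27273 kg = 513 mcg/min
513 mcg/min × 60 min/hr = 30780 mcg/hr
Concentration = 532 mg ÷ 337 mL = 1.578635 mg/mL = 1578.635 mcg/mL
Rate = 30780 mcg/hr ÷ 1578.635 mcg/mL = 19.49786 mL/hr
Volume infused = 19.49786 mL/hr × 9.8 hr = 191.079 mL
Volume remaining = 337 − 191.079 = 145.921 mL
Drug remaining = 145.921 mL × 1578.635 mcg/mL = 230356 mcg = 230.356 mg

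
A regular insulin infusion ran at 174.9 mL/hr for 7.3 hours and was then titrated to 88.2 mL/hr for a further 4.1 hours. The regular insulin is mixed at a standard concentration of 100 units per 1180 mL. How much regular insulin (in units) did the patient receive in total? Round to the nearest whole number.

139 units

Concentration = 100 units ÷ 1180 mL = 0.08474576 units/mL
Stage 1: 174.9 mL/hr × 7.3 hr = 1276.77 mL → 1276.77 mL × 0.08474576 units/mL = 108.2008 units
Stage 2: 88.2 mL/hr × 4.1 hr = 361.62 mL → 361.62 mL × 0.08474576 units/mL = 30.64576 units
Total = 108.2008 + 30.64576 = 138.8466 units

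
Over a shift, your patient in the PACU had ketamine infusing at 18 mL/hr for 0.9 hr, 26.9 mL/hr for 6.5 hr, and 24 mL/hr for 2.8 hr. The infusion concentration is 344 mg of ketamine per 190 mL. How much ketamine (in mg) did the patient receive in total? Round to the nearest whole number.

Concentration = 344 mg ÷ 190 mL = 1.810526 mg/mL
Stage 1: 18 mL/hr × 0.9 hr = 16.2 mL → 16.2 mL × 1.810526 mg/mL = 29.33053 mg
Stage 2: 26.9 mL/hr × 6.5 hr = 174.85 mL → 174.85 mL × 1.810526 mg/mL = 316.5705 mg
Stage 3: 24 mL/hr × 2.8 hr = 67.2 mL → 67.2 mL × 1.810526 mg/mL = 121.6674 mg
Total = 29.33053 + 316.5705 + 121.6674 = 467.5684 mg

468 mg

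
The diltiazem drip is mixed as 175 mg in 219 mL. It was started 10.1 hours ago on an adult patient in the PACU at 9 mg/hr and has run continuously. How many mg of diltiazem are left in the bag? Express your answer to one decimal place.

84.1 mg

Concentration = 175 mg ÷ 219 mL = 0.7990868 mg/mL
Rate = 9 mg/hr ÷ 0.7990868 mg/mL = 11.26286 mL/hr
Volume infused = 11.26286 mL/hr × 10.1 hr = 113.7549 mL
Volume remaining = 219 − 113.7549 = 105.2451 mL
Drug remaining = 105.2451 mL × 0.7990868 mg/mL = 84.1 mg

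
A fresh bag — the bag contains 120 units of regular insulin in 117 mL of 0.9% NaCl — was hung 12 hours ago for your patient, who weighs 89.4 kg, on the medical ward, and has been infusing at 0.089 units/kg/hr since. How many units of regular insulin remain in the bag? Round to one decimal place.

Dose = 0.089 units/kg/hr × 89.4 kg = 7.9566 units/hr
Concentration = 120 units ÷ 117 mL = 1.025641 units/mL
Rate = 7.9566 units/hr ÷ 1.025641 units/mL = 7.757685 mL/hr
Volume infused = 7.757685 mL/hr × 12 hr = 93.09222 mL
Volume remaining = 117 − 93.09222 = 23.90778 mL
Drug remaining = 23.90778 mL × 1.025641 units/mL = 24.5208 units

24.5 units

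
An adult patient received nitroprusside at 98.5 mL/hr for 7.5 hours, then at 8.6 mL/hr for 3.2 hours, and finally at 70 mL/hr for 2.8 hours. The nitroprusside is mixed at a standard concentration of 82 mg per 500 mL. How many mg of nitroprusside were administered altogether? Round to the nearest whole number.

158 mg

Concentration = 82 mg ÷ 500 mL = 0.164 mg/mL
Stage 1: 98.5 mL/hr × 7.5 hr = 738.75 mL → 738.75 mL × 0.164 mg/mL = 121.155 mg
Stage 2: 8.6 mL/hr × 3.2 hr = 27.52 mL → 27.52 mL × 0.164 mg/mL = 4.51328 mg
Stage 3: 70 mL/hr × 2.8 hr = 196 mL → 196 mL × 0.164 mg/mL = 32.144 mg
Total = 121.155 + 4.51328 + 32.144 = 157.8123 mg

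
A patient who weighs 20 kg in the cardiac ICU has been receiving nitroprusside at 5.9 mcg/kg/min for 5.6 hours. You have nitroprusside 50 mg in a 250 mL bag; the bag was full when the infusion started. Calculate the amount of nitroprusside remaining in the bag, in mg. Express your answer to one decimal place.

10.4 mg

Dose = 5.9 mcg/kg/min × 20 kg = 118 mcg/min
118 mcg/min × 60 min/hr = 7080 mcg/hr
Concentration = 50 mg ÷ 250 mL = 0.2 mg/mL = 200 mcg/mL
Rate = 7080 mcg/hr ÷ 200 mcg/mL = 35.4 mL/hr
Volume infused = 35.4 mL/hr × 5.6 hr = 198.24 mL
Volume remaining = 250 − 198.24 = 51.76 mL
Drug remaining = 51.76 mL × 200 mcg/mL = 10352 mcg = 10.352 mg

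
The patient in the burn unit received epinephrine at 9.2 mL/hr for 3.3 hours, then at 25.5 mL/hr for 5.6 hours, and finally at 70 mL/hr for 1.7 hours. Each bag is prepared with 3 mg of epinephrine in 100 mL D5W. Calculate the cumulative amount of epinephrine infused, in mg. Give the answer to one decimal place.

8.8 mg

Concentration = 3 mg ÷ 100 mL = 0.03 mg/mL
Stage 1: 9.2 mL/hr × 3.3 hr = 30.36 mL → 30.36 mL × 0.03 mg/mL = 0.9108 mg
Stage 2: 25.5 mL/hr × 5.6 hr = 142.8 mL → 142.8 mL × 0.03 mg/mL = 4.284 mg
Stage 3: 70 mL/hr × 1.7 hr = 119 mL → 119 mL × 0.03 mg/mL = 3.57 mg
Total = 0.9108 + 4.284 + 3.57 = 8.7648 mg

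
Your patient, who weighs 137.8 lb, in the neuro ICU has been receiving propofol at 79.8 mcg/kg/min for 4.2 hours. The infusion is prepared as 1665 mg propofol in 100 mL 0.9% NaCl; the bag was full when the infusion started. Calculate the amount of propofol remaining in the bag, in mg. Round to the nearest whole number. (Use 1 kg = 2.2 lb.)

405 mg

Weight = 137.8 lb ÷ 2.2 lb/kg = 62.63636 kg
Dose = 79.8 mcg/kg/min × 62.63636 kg = 4998.382 mcg/min
4998.382 mcg/min × 60 min/hr = 299902.9 mcg/hr
Concentration = 1665 mg ÷ 100 mL = 16.65 mg/mL = 16650 mcg/mL
Rate = 299902.9 mcg/hr ÷ 16650 mcg/mL = 18.01219 mL/hr
Volume infused = 18.01219 mL/hr × 4.2 hr = 75.65118 mL
Volume remaining = 100 − 75.65118 = 24.34882 mL
Drug remaining = 24.34882 mL × 16650 mcg/mL = 405407.8 mcg = 405.4078 mg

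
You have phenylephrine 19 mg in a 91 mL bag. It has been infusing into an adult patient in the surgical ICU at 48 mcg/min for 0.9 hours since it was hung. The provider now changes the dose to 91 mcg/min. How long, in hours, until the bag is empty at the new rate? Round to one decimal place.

3.0 hours

Initial rate:
48 mcg/min × 60 min/hr = 2880 mcg/hr
Concentration = 19 mg ÷ 91 mL = 0.2087912 mg/mL = 208.7912 mcg/mL
Rate = 2880 mcg/hr ÷ 208.7912 mcg/mL = 13.79368 mL/hr
Volume infused so far = 13.79368 mL/hr × 0.9 hr = 12.41432 mL
Volume remaining = 91 − 12.41432 = 78.58568 mL
New rate:
91 mcg/min × 60 min/hr = 5460 mcg/hr
Rate = 5460 mcg/hr ÷ 208.7912 mcg/mL = 26.15053 mL/hr
Time remaining = 78.58568 mL ÷ 26.15053 mL/hr = 3.005128 hr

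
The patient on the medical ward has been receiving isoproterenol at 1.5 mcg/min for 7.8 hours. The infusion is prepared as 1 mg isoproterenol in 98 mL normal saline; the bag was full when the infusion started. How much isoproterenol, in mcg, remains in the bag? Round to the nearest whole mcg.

1.5 mcg/min × 60 min/hr = 90 mcg/hr
Concentration = 1 mg ÷ 98 mL = 0.01020408 mg/mL = 10.20408 mcg/mL
Rate = 90 mcg/hr ÷ 10.20408 mcg/mL = 8.82 mL/hr
Volume infused = 8.82 mL/hr × 7.8 hr = 68.796 mL
Volume remaining = 98 − 68.796 = 29.204 mL
Drug remaining = 29.204 mL × 10.20408 mcg/mL = 298 mcg

298 mcg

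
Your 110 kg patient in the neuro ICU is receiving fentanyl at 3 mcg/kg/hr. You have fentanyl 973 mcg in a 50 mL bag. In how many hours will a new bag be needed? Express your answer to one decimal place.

2.9 hours

Dose = 3 mcg/kg/hr × 110 kg = 330 mcg/hr
Concentration = 973 mcg ÷ 50 mL = 19.46 mcg/mL
Rate = 330 mcg/hr ÷ 19.46 mcg/mL = 16.95786 mL/hr
Duration = 50 mL ÷ 16.95786 mL/hr = 2.948485 hr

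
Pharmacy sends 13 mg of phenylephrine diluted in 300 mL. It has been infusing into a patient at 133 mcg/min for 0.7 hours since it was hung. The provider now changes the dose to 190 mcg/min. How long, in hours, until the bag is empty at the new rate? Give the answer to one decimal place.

Initial rate:
133 mcg/min × 60 min/hr = 7980 mcg/hr
Concentration = 13 mg ÷ 300 mL = 0.04333333 mg/mL = 43.33333 mcg/mL
Rate = 7980 mcg/hr ÷ 43.33333 mcg/mL = 184.1538 mL/hr
Volume infused so far = 184.1538 mL/hr × 0.7 hr = 128.9077 mL
Volume remaining = 300 − 128.9077 = 171.0923 mL
New rate:
190 mcg/min × 60 min/hr = 11400 mcg/hr
Rate = 11400 mcg/hr ÷ 43.33333 mcg/mL = 263.0769 mL/hr
Time remaining = 171.0923 mL ÷ 263.0769 mL/hr = 0.6503509 hr

0.7 hours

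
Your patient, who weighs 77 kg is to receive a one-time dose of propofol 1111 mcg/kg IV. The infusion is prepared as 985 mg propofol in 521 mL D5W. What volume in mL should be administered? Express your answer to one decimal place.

Dose = 1111 mcg/kg × 77 kg = 85547 mcg
Concentration = 985 mg ÷ 521 mL = 1.890595 mg/mL = 1890.595 mcg/mL
Volume = 85547 mcg ÷ 1890.595 mcg/mL = 45.24872 mL

45.2 mL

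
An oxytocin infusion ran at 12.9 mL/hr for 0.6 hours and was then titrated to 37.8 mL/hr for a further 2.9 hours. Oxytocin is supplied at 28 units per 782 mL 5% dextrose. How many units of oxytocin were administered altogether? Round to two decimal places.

Concentration = 28 units ÷ 782 mL = 0.03580563 units/mL
Stage 1: 12.9 mL/hr × 0.6 hr = 7.74 mL → 7.74 mL × 0.03580563 units/mL = 0.2771355 units
Stage 2: 37.8 mL/hr × 2.9 hr = 109.62 mL → 109.62 mL × 0.03580563 units/mL = 3.925013 units
Total = 0.2771355 + 3.925013 = 4.202148 units

4.20 units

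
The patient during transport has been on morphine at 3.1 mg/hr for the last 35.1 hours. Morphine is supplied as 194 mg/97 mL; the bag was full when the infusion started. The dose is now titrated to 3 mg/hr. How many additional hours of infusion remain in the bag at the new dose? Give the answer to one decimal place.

28.4 hours

Initial rate:
Concentration = 194 mg ÷ 97 mL = 2 mg/mL
Rate = 3.1 mg/hr ÷ 2 mg/mL = 1.55 mL/hr
Volume infused so far = 1.55 mL/hr × 35.1 hr = 54.405 mL
Volume remaining = 97 − 54.405 = 42.595 mL
New rate:
Rate = 3 mg/hr ÷ 2 mg/mL = 1.5 mL/hr
Time remaining = 42.595 mL ÷ 1.5 mL/hr = 28.39667 hr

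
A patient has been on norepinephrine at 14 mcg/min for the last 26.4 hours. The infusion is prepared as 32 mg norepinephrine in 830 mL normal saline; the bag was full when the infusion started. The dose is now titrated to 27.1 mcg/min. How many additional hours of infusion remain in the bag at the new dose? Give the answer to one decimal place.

6.0 hours

Initial rate:
14 mcg/min × 60 min/hr = 840 mcg/hr
Concentration = 32 mg ÷ 830 mL = 0.03855422 mg/mL = 38.55422 mcg/mL
Rate = 840 mcg/hr ÷ 38.55422 mcg/mL = 21.7875 mL/hr
Volume infused so far = 21.7875 mL/hr × 26.4 hr = 575.19 mL
Volume remaining = 830 − 575.19 = 254.81 mL
New rate:
27.1 mcg/min × 60 min/hr = 1626 mcg/hr
Rate = 1626 mcg/hr ÷ 38.55422 mcg/mL = 42.17437 mL/hr
Time remaining = 254.81 mL ÷ 42.17437 mL/hr = 6.04182 hr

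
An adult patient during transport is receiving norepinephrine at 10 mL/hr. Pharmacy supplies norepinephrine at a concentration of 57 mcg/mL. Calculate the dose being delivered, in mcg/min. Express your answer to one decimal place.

9.5 mcg/min

Drug rate = 10 mL/hr × 57 mcg/mL = 570 mcg/hr
570 mcg/hr ÷ 60 min/hr = 9.5 mcg/min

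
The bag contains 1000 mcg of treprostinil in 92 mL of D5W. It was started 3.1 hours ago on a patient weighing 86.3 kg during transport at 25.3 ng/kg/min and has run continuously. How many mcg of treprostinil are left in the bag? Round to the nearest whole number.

594 mcg

Dose = 25.3 ng/kg/min × 86.3 kg = 2183.39 ng/min
2183.39 ng/min × 60 min/hr = 131003.4 ng/hr
Concentration = 1000 mcg ÷ 92 mL = 10.86957 mcg/mL = 10869.57 ng/mL
Rate = 131003.4 ng/hr ÷ 10869.57 ng/mL = 12.05231 mL/hr
Volume infused = 12.05231 mL/hr × 3.1 hr = 37.36217 mL
Volume remaining = 92 − 37.36217 = 54.63783 mL
Drug remaining = 54.63783 mL × 10869.57 ng/mL = 593889.5 ng = 593.8895 mcg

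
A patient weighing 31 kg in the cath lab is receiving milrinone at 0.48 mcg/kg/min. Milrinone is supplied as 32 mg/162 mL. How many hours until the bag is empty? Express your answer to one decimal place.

35.8 hours

Dose = 0.48 mcg/kg/min × 31 kg = 14.88 mcg/min
14.88 mcg/min × 60 min/hr = 892.8 mcg/hr
Concentration = 32 mg ÷ 162 mL = 0.1975309 mg/mL = 197.5309 mcg/mL
Rate = 892.8 mcg/hr ÷ 197.5309 mcg/mL = 4.5198 mL/hr
Duration = 162 mL ÷ 4.5198 mL/hr = 35.84229 hr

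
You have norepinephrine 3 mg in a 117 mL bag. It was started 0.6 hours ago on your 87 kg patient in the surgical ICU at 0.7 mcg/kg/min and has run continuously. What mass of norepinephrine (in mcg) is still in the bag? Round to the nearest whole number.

808 mcg

Dose = 0.7 mcg/kg/min × 87 kg = 60.9 mcg/min
60.9 mcg/min × 60 min/hr = 3654 mcg/hr
Concentration = 3 mg ÷ 117 mL = 0.02564103 mg/mL = 25.64103 mcg/mL
Rate = 3654 mcg/hr ÷ 25.64103 mcg/mL = 142.506 mL/hr
Volume infused = 142.506 mL/hr × 0.6 hr = 85.5036 mL
Volume remaining = 117 − 85.5036 = 31.4964 mL
Drug remaining = 31.4964 mL × 25.64103 mcg/mL = 807.6 mcg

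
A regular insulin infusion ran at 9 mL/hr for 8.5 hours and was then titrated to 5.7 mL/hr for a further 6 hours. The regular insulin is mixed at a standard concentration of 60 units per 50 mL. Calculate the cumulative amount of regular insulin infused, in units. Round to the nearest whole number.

133 units

Concentration = 60 units ÷ 50 mL = 1.2 units/mL
Stage 1: 9 mL/hr × 8.5 hr = 76.5 mL → 76.5 mL × 1.2 units/mL = 91.8 units
Stage 2: 5.7 mL/hr × 6 hr = 34.2 mL → 34.2 mL × 1.2 units/mL = 41.04 units
Total = 91.8 + 41.04 = 132.84 units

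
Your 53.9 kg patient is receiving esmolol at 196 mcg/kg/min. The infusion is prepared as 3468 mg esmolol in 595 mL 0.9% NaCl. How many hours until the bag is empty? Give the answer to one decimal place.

5.5 hours

Dose = 196 mcg/kg/min × 53.9 kg = 10564.4 mcg/min
10564.4 mcg/min × 60 min/hr = 633864 mcg/hr
Concentration = 3468 mg ÷ 595 mL = 5.828571 mg/mL = 5828.571 mcg/mL
Rate = 633864 mcg/hr ÷ 5828.571 mcg/mL = 108.7512 mL/hr
Duration = 595 mL ÷ 108.7512 mL/hr = 5.471205 hr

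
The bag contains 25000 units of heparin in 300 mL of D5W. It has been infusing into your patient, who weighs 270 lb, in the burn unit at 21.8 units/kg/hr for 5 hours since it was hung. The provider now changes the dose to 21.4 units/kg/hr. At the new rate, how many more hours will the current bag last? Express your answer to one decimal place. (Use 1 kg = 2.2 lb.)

4.4 hours

Initial rate:
Weight = 270 lb ÷ 2.2 lb/kg = 122.7273 kg
Dose = 21.8 units/kg/hr × 122.7273 kg = 2675.455 units/hr
Concentration = 25000 units ÷ 300 mL = 83.33333 units/mL
Rate = 2675.455 units/hr ÷ 83.33333 units/mL = 32.10545 mL/hr
Volume infused so far = 32.10545 mL/hr × 5 hr = 160.5273 mL
Volume remaining = 300 − 160.5273 = 139.4727 mL
New rate:
Dose = 21.4 units/kg/hr × 122.7273 kg = 2626.364 units/hr
Rate = 2626.364 units/hr ÷ 83.33333 units/mL = 31.51636 mL/hr
Time remaining = 139.4727 mL ÷ 31.51636 mL/hr = 4.425407 hr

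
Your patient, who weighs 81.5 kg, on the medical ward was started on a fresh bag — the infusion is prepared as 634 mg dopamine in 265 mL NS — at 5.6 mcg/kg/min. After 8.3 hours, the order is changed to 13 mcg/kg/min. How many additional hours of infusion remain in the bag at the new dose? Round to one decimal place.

Initial rate:
Dose = 5.6 mcg/kg/min × 81.5 kg = 456.4 mcg/min
456.4 mcg/min × 60 min/hr = 27384 mcg/hr
Concentration = 634 mg ÷ 265 mL = 2.392453 mg/mL = 2392.453 mcg/mL
Rate = 27384 mcg/hr ÷ 2392.453 mcg/mL = 11.44599 mL/hr
Volume infused so far = 11.44599 mL/hr × 8.3 hr = 95.00175 mL
Volume remaining = 265 − 95.00175 = 169.9983 mL
New rate:
Dose = 13 mcg/kg/min × 81.5 kg = 1059.5 mcg/min
1059.5 mcg/min × 60 min/hr = 63570 mcg/hr
Rate = 63570 mcg/hr ÷ 2392.453 mcg/mL = 26.57106 mL/hr
Time remaining = 169.9983 mL ÷ 26.57106 mL/hr = 6.397873 hr

6.4 hours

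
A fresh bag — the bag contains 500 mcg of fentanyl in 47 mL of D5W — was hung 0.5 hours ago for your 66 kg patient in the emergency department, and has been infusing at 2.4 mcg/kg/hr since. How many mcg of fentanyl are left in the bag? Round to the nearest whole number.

421 mcg

Dose = 2.4 mcg/kg/hr × 66 kg = 158.4 mcg/hr
Concentration = 500 mcg ÷ 47 mL = 10.6383 mcg/mL
Rate = 158.4 mcg/hr ÷ 10.6383 mcg/mL = 14.8896 mL/hr
Volume infused = 14.8896 mL/hr × 0.5 hr = 7.4448 mL
Volume remaining = 47 − 7.4448 = 39.5552 mL
Drug remaining = 39.5552 mL × 10.6383 mcg/mL = 420.8 mcg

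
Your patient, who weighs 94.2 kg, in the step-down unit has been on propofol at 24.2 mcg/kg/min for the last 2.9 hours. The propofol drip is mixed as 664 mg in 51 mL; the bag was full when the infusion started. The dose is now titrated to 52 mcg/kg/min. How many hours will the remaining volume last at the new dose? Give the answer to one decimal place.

0.9 hours

Initial rate:
Dose = 24.2 mcg/kg/min × 94.2 kg = 2279.64 mcg/min
2279.64 mcg/min × 60 min/hr = 136778.4 mcg/hr
Concentration = 664 mg ÷ 51 mL = 13.01961 mg/mL = 13019.61 mcg/mL
Rate = 136778.4 mcg/hr ÷ 13019.61 mcg/mL = 10.50557 mL/hr
Volume infused so far = 10.50557 mL/hr × 2.9 hr = 30.46615 mL
Volume remaining = 51 − 30.46615 = 20.53385 mL
New rate:
Dose = 52 mcg/kg/min × 94.2 kg = 4898.4 mcg/min
4898.4 mcg/min × 60 min/hr = 293904 mcg/hr
Rate = 293904 mcg/hr ÷ 13019.61 mcg/mL = 22.57395 mL/hr
Time remaining = 20.53385 mL ÷ 22.57395 mL/hr = 0.9096257 hr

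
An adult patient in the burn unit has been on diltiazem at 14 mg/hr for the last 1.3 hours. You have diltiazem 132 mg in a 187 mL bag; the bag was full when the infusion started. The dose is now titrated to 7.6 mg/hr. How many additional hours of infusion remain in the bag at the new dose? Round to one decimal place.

Initial rate:
Concentration = 132 mg ÷ 187 mL = 0.7058824 mg/mL
Rate = 14 mg/hr ÷ 0.7058824 mg/mL = 19.83333 mL/hr
Volume infused so far = 19.83333 mL/hr × 1.3 hr = 25.78333 mL
Volume remaining = 187 − 25.78333 = 161.2167 mL
New rate:
Rate = 7.6 mg/hr ÷ 0.7058824 mg/mL = 10.76667 mL/hr
Time remaining = 161.2167 mL ÷ 10.76667 mL/hr = 14.97368 hr

15.0 hours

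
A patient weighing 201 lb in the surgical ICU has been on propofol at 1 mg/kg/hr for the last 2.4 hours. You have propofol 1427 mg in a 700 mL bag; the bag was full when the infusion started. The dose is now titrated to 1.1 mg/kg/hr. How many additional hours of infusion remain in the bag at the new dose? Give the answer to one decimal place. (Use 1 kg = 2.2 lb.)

Initial rate:
Weight = 201 lb ÷ 2.2 lb/kg = 91.36364 kg
Dose = 1 mg/kg/hr × 91.36364 kg = 91.36364 mg/hr
Concentration = 1427 mg ÷ 700 mL = 2.038571 mg/mL
Rate = 91.36364 mg/hr ÷ 2.038571 mg/mL = 44.81748 mL/hr
Volume infused so far = 44.81748 mL/hr × 2.4 hr = 107.562 mL
Volume remaining = 700 − 107.562 = 592.438 mL
New rate:
Dose = 1.1 mg/kg/hr × 91.36364 kg = 100.5 mg/hr
Rate = 100.5 mg/hr ÷ 2.038571 mg/mL = 49.29923 mL/hr
Time remaining = 592.438 mL ÷ 49.29923 mL/hr = 12.01719 hr

12.0 hours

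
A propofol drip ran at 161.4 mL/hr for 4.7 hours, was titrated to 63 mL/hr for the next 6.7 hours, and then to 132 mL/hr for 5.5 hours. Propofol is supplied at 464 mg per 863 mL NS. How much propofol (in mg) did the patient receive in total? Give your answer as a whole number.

1025 mg

Concentration = 464 mg ÷ 863 mL = 0.5376593 mg/mL
Stage 1: 161.4 mL/hr × 4.7 hr = 758.58 mL → 758.58 mL × 0.5376593 mg/mL = 407.8576 mg
Stage 2: 63 mL/hr × 6.7 hr = 422.1 mL → 422.1 mL × 0.5376593 mg/mL = 226.946 mg
Stage 3: 132 mL/hr × 5.5 hr = 726 mL → 726 mL × 0.5376593 mg/mL = 390.3407 mg
Total = 407.8576 + 226.946 + 390.3407 = 1025.144 mg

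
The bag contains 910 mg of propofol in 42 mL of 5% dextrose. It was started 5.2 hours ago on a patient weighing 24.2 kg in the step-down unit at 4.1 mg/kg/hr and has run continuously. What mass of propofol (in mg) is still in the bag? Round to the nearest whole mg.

394 mg

Dose = 4.1 mg/kg/hr × 24.2 kg = 99.22 mg/hr
Concentration = 910 mg ÷ 42 mL = 21.66667 mg/mL
Rate = 99.22 mg/hr ÷ 21.66667 mg/mL = 4.579385 mL/hr
Volume infused = 4.579385 mL/hr × 5.2 hr = 23.8128 mL
Volume remaining = 42 − 23.8128 = 18.1872 mL
Drug remaining = 18.1872 mL × 21.66667 mg/mL = 394.056 mg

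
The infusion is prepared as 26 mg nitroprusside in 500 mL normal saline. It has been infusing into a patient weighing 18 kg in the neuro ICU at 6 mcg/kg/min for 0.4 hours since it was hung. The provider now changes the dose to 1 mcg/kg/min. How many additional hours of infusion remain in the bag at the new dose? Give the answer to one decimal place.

Initial rate:
Dose = 6 mcg/kg/min × 18 kg = 108 mcg/min
108 mcg/min × 60 min/hr = 6480 mcg/hr
Concentration = 26 mg ÷ 500 mL = 0.052 mg/mL = 52 mcg/mL
Rate = 6480 mcg/hr ÷ 52 mcg/mL = 124.6154 mL/hr
Volume infused so far = 124.6154 mL/hr × 0.4 hr = 49.84615 mL
Volume remaining = 500 − 49.84615 = 450.1538 mL
New rate:
Dose = 1 mcg/kg/min × 18 kg = 18 mcg/min
18 mcg/min × 60 min/hr = 1080 mcg/hr
Rate = 1080 mcg/hr ÷ 52 mcg/mL = 20.76923 mL/hr
Time remaining = 450.1538 mL ÷ 20.76923 mL/hr = 21.67407 hr

21.7 hours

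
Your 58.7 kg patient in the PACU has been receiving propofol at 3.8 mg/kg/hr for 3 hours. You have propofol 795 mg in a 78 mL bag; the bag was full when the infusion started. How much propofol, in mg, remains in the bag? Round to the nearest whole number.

Dose = 3.8 mg/kg/hr × 58.7 kg = 223.06 mg/hr
Concentration = 795 mg ÷ 78 mL = 10.19231 mg/mL
Rate = 223.06 mg/hr ÷ 10.19231 mg/mL = 21.88513 mL/hr
Volume infused = 21.88513 mL/hr × 3 hr = 65.6554 mL
Volume remaining = 78 − 65.6554 = 12.3446 mL
Drug remaining = 12.3446 mL × 10.19231 mg/mL = 125.82 mg

126 mg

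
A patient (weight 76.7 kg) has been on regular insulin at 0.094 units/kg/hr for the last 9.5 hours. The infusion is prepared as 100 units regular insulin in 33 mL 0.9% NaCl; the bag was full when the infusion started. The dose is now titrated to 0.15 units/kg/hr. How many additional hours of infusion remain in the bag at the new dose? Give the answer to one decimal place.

2.7 hours

Initial rate:
Dose = 0.094 units/kg/hr × 76.7 kg = 7.2098 units/hr
Concentration = 100 units ÷ 33 mL = 3.030303 units/mL
Rate = 7.2098 units/hr ÷ 3.030303 units/mL = 2.379234 mL/hr
Volume infused so far = 2.379234 mL/hr × 9.5 hr = 22.60272 mL
Volume remaining = 33 − 22.60272 = 10.39728 mL
New rate:
Dose = 0.15 units/kg/hr × 76.7 kg = 11.505 units/hr
Rate = 11.505 units/hr ÷ 3.030303 units/mL = 3.79665 mL/hr
Time remaining = 10.39728 mL ÷ 3.79665 mL/hr = 2.73854 hr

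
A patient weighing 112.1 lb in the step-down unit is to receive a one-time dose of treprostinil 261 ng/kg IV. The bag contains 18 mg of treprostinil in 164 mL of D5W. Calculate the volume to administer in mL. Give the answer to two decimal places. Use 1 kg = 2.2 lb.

Weight = 112.1 lb ÷ 2.2 lb/kg = 50.95455 kg
Dose = 261 ng/kg × 50.95455 kg = 13299.14 ng
Concentration = 18 mg ÷ 164 mL = 0.1097561 mg/mL = 109756.1 ng/mL
Volume = 13299.14 ng ÷ 109756.1 ng/mL = 0.1211699 mL

0.12 mL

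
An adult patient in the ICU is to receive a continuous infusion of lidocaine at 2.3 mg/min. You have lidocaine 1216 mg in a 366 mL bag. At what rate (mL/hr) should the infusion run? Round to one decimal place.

2.3 mg/min × 60 min/hr = 138 mg/hr
Concentration = 1216 mg ÷ 366 mL = 3.322404 mg/mL
Rate = 138 mg/hr ÷ 3.322404 mg/mL = 41.53618 mL/hr

41.5 mL/hr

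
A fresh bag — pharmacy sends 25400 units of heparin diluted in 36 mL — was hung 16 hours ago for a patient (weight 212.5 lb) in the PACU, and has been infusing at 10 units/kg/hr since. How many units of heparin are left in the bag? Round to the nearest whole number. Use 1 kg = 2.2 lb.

9945 units

Weight = 212.5 lb ÷ 2.2 lb/kg = 96.59091 kg
Dose = 10 units/kg/hr × 96.59091 kg = 965.9091 units/hr
Concentration = 25400 units ÷ 36 mL = 705.5556 units/mL
Rate = 965.9091 units/hr ÷ 705.5556 units/mL = 1.369005 mL/hr
Volume infused = 1.369005 mL/hr × 16 hr = 21.90408 mL
Volume remaining = 36 − 21.90408 = 14.09592 mL
Drug remaining = 14.09592 mL × 705.5556 units/mL = 9945.455 units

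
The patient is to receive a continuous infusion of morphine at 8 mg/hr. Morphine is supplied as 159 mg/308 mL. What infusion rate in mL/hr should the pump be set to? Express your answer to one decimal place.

Concentration = 159 mg ÷ 308 mL = 0.5162338 mg/mL
Rate = 8 mg/hr ÷ 0.5162338 mg/mL = 15.49686 mL/hr

15.5 mL/hr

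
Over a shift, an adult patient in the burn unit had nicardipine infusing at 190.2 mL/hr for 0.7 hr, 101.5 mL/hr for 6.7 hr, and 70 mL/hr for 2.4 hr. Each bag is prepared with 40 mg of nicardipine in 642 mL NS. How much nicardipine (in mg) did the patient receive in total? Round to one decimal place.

Concentration = 40 mg ÷ 642 mL = 0.0623053 mg/mL
Stage 1: 190.2 mL/hr × 0.7 hr = 133.14 mL → 133.14 mL × 0.0623053 mg/mL = 8.295327 mg
Stage 2: 101.5 mL/hr × 6.7 hr = 680.05 mL → 680.05 mL × 0.0623053 mg/mL = 42.37072 mg
Stage 3: 70 mL/hr × 2.4 hr = 168 mL → 168 mL × 0.0623053 mg/mL = 10.46729 mg
Total = 8.295327 + 42.37072 + 10.46729 = 61.13333 mg

61.1 mg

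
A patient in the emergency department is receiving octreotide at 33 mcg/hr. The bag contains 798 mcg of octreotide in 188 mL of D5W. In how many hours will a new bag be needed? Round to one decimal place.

Concentration = 798 mcg ÷ 188 mL = 4.244681 mcg/mL
Rate = 33 mcg/hr ÷ 4.244681 mcg/mL = 7.774436 mL/hr
Duration = 188 mL ÷ 7.774436 mL/hr = 24.18182 hr

24.2 hours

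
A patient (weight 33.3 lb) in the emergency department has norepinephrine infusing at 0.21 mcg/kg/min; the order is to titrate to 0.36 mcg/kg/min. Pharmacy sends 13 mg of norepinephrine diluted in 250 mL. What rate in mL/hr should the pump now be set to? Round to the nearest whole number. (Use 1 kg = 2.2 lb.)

6 mL/hr

Weight = 33.3 lb ÷ 2.2 lb/kg = 15.13636 kg
Dose = 0.36 mcg/kg/min × 15.13636 kg = 5.449091 mcg/min
5.449091 mcg/min × 60 min/hr = 326.9455 mcg/hr
Concentration = 13 mg ÷ 250 mL = 0.052 mg/mL = 52 mcg/mL
Rate = 326.9455 mcg/hr ÷ 52 mcg/mL = 6.287413 mL/hr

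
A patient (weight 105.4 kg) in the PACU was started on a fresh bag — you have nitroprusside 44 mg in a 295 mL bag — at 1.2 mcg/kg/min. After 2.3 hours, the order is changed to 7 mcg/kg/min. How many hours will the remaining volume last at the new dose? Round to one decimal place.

0.6 hours

Initial rate:
Dose = 1.2 mcg/kg/min × 105.4 kg = 126.48 mcg/min
126.48 mcg/min × 60 min/hr = 7588.8 mcg/hr
Concentration = 44 mg ÷ 295 mL = 0.1491525 mg/mL = 149.1525 mcg/mL
Rate = 7588.8 mcg/hr ÷ 149.1525 mcg/mL = 50.87945 mL/hr
Volume infused so far = 50.87945 mL/hr × 2.3 hr = 117.0227 mL
Volume remaining = 295 − 117.0227 = 177.9773 mL
New rate:
Dose = 7 mcg/kg/min × 105.4 kg = 737.8 mcg/min
737.8 mcg/min × 60 min/hr = 44268 mcg/hr
Rate = 44268 mcg/hr ÷ 149.1525 mcg/mL = 296.7968 mL/hr
Time remaining = 177.9773 mL ÷ 296.7968 mL/hr = 0.5996603 hr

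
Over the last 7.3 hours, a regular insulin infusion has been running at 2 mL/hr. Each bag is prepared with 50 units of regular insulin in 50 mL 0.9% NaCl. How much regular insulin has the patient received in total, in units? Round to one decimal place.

Concentration = 50 units ÷ 50 mL = 1 units/mL
Drug rate = 2 mL/hr × 1 units/mL = 2 units/hr
Total = 2 units/hr × 7.3 hr = 14.6 units

14.6 units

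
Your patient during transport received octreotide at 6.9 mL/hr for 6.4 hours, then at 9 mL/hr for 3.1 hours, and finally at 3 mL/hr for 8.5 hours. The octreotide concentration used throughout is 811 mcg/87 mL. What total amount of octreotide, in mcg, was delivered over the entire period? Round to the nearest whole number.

909 mcg

Concentration = 811 mcg ÷ 87 mL = 9.321839 mcg/mL
Stage 1: 6.9 mL/hr × 6.4 hr = 44.16 mL → 44.16 mL × 9.321839 mcg/mL = 411.6524 mcg
Stage 2: 9 mL/hr × 3.1 hr = 27.9 mL → 27.9 mL × 9.321839 mcg/mL = 260.0793 mcg
Stage 3: 3 mL/hr × 8.5 hr = 25.5 mL → 25.5 mL × 9.321839 mcg/mL = 237.7069 mcg
Total = 411.6524 + 260.0793 + 237.7069 = 909.4386 mcg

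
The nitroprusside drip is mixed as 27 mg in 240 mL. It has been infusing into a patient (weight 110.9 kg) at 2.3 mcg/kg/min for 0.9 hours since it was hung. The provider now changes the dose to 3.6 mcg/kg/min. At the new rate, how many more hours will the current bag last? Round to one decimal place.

0.6 hours

Initial rate:
Dose = 2.3 mcg/kg/min × 110.9 kg = 255.07 mcg/min
255.07 mcg/min × 60 min/hr = 15304.2 mcg/hr
Concentration = 27 mg ÷ 240 mL = 0.1125 mg/mL = 112.5 mcg/mL
Rate = 15304.2 mcg/hr ÷ 112.5 mcg/mL = 136.0373 mL/hr
Volume infused so far = 136.0373 mL/hr × 0.9 hr = 122.4336 mL
Volume remaining = 240 − 122.4336 = 117.5664 mL
New rate:
Dose = 3.6 mcg/kg/min × 110.9 kg = 399.24 mcg/min
399.24 mcg/min × 60 min/hr = 23954.4 mcg/hr
Rate = 23954.4 mcg/hr ÷ 112.5 mcg/mL = 212.928 mL/hr
Time remaining = 117.5664 mL ÷ 212.928 mL/hr = 0.5521416 hr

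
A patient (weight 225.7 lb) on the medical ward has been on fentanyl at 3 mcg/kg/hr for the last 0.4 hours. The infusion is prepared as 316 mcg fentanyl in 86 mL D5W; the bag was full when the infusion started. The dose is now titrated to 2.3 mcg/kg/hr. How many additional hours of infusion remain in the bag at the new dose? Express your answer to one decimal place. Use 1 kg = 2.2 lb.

0.8 hours

Initial rate:
Weight = 225.7 lb ÷ 2.2 lb/kg = 102.5909 kg
Dose = 3 mcg/kg/hr × 102.5909 kg = 307.7727 mcg/hr
Concentration = 316 mcg ÷ 86 mL = 3.674419 mcg/mL
Rate = 307.7727 mcg/hr ÷ 3.674419 mcg/mL = 83.76093 mL/hr
Volume infused so far = 83.76093 mL/hr × 0.4 hr = 33.50437 mL
Volume remaining = 86 − 33.50437 = 52.49563 mL
New rate:
Dose = 2.3 mcg/kg/hr × 102.5909 kg = 235.9591 mcg/hr
Rate = 235.9591 mcg/hr ÷ 3.674419 mcg/mL = 64.21671 mL/hr
Time remaining = 52.49563 mL ÷ 64.21671 mL/hr = 0.8174761 hr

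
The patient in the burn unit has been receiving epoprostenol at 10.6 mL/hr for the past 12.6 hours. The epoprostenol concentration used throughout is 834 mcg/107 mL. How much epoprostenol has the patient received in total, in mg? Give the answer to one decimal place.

Concentration = 834 mcg ÷ 107 mL = 7.794393 mcg/mL = 7794.393 ng/mL
Drug rate = 10.6 mL/hr × 7794.393 ng/mL = 82620.56 ng/hr
Total = 82620.56 ng/hr × 12.6 hr = 1041019 ng = 1.041019 mg

1.0 mg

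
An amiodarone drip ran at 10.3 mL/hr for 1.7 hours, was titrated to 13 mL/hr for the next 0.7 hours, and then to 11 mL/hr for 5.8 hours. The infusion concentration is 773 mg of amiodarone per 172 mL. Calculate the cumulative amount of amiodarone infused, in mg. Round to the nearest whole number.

Concentration = 773 mg ÷ 172 mL = 4.494186 mg/mL
Stage 1: 10.3 mL/hr × 1.7 hr = 17.51 mL → 17.51 mL × 4.494186 mg/mL = 78.6932 mg
Stage 2: 13 mL/hr × 0.7 hr = 9.1 mL → 9.1 mL × 4.494186 mg/mL = 40.89709 mg
Stage 3: 11 mL/hr × 5.8 hr = 63.8 mL → 63.8 mL × 4.494186 mg/mL = 286.7291 mg
Total = 78.6932 + 40.89709 + 286.7291 = 406.3194 mg

406 mg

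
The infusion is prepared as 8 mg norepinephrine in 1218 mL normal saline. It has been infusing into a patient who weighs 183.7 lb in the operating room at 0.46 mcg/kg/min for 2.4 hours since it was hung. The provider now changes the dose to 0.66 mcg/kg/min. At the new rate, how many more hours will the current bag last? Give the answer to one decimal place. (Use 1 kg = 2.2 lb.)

0.7 hours

Initial rate:
Weight = 183.7 lb ÷ 2.2 lb/kg = 83.5 kg
Dose = 0.46 mcg/kg/min × 83.5 kg = 38.41 mcg/min
38.41 mcg/min × 60 min/hr = 2304.6 mcg/hr
Concentration = 8 mg ÷ 1218 mL = 0.006568144 mg/mL = 6.568144 mcg/mL
Rate = 2304.6 mcg/hr ÷ 6.568144 mcg/mL = 350.8753 mL/hr
Volume infused so far = 350.8753 mL/hr × 2.4 hr = 842.1008 mL
Volume remaining = 1218 − 842.1008 = 375.8992 mL
New rate:
Dose = 0.66 mcg/kg/min × 83.5 kg = 55.11 mcg/min
55.11 mcg/min × 60 min/hr = 3306.6 mcg/hr
Rate = 3306.6 mcg/hr ÷ 6.568144 mcg/mL = 503.4298 mL/hr
Time remaining = 375.8992 mL ÷ 503.4298 mL/hr = 0.7466763 hr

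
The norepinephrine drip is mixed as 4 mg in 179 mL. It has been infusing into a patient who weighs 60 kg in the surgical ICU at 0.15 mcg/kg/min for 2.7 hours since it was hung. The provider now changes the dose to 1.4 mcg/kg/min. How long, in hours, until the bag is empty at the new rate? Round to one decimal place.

Initial rate:
Dose = 0.15 mcg/kg/min × 60 kg = 9 mcg/min
9 mcg/min × 60 min/hr = 540 mcg/hr
Concentration = 4 mg ÷ 179 mL = 0.02234637 mg/mL = 22.34637 mcg/mL
Rate = 540 mcg/hr ÷ 22.34637 mcg/mL = 24.165 mL/hr
Volume infused so far = 24.165 mL/hr × 2.7 hr = 65.2455 mL
Volume remaining = 179 − 65.2455 = 113.7545 mL
New rate:
Dose = 1.4 mcg/kg/min × 60 kg = 84 mcg/min
84 mcg/min × 60 min/hr = 5040 mcg/hr
Rate = 5040 mcg/hr ÷ 22.34637 mcg/mL = 225.54 mL/hr
Time remaining = 113.7545 mL ÷ 225.54 mL/hr = 0.5043651 hr

0.5 hours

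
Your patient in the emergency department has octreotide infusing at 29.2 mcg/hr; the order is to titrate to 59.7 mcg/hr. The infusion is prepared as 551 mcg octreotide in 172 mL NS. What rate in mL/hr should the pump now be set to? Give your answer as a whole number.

Concentration = 551 mcg ÷ 172 mL = 3.203488 mcg/mL
Rate = 59.7 mcg/hr ÷ 3.203488 mcg/mL = 18.63593 mL/hr

19 mL/hr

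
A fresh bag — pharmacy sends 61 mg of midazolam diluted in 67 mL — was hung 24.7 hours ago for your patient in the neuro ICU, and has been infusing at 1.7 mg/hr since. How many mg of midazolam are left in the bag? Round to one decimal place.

19.0 mg

Concentration = 61 mg ÷ 67 mL = 0.9104478 mg/mL
Rate = 1.7 mg/hr ÷ 0.9104478 mg/mL = 1.867213 mL/hr
Volume infused = 1.867213 mL/hr × 24.7 hr = 46.12016 mL
Volume remaining = 67 − 46.12016 = 20.87984 mL
Drug remaining = 20.87984 mL × 0.9104478 mg/mL = 19.01 mg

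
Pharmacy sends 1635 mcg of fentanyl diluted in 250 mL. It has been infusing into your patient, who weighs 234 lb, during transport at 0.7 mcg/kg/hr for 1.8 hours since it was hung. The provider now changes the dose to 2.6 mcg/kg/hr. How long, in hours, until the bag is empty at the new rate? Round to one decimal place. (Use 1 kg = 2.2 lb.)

5.4 hours

Initial rate:
Weight = 234 lb ÷ 2.2 lb/kg = 106.3636 kg
Dose = 0.7 mcg/kg/hr × 106.3636 kg = 74.45455 mcg/hr
Concentration = 1635 mcg ÷ 250 mL = 6.54 mcg/mL
Rate = 74.45455 mcg/hr ÷ 6.54 mcg/mL = 11.38449 mL/hr
Volume infused so far = 11.38449 mL/hr × 1.8 hr = 20.49208 mL
Volume remaining = 250 − 20.49208 = 229.5079 mL
New rate:
Dose = 2.6 mcg/kg/hr × 106.3636 kg = 276.5455 mcg/hr
Rate = 276.5455 mcg/hr ÷ 6.54 mcg/mL = 42.28524 mL/hr
Time remaining = 229.5079 mL ÷ 42.28524 mL/hr = 5.427613 hr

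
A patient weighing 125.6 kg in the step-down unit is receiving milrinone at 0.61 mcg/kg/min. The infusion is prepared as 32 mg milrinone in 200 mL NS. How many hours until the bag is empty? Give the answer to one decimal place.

7.0 hours

Dose = 0.61 mcg/kg/min × 125.6 kg = 76.616 mcg/min
76.616 mcg/min × 60 min/hr = 4596.96 mcg/hr
Concentration = 32 mg ÷ 200 mL = 0.16 mg/mL = 160 mcg/mL
Rate = 4596.96 mcg/hr ÷ 160 mcg/mL = 28.731 mL/hr
Duration = 200 mL ÷ 28.731 mL/hr = 6.961122 hr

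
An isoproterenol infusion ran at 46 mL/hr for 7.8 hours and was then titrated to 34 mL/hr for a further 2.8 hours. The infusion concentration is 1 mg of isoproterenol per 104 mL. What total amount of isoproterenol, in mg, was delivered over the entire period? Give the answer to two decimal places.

Concentration = 1 mg ÷ 104 mL = 0.009615385 mg/mL
Stage 1: 46 mL/hr × 7.8 hr = 358.8 mL → 358.8 mL × 0.009615385 mg/mL = 3.45 mg
Stage 2: 34 mL/hr × 2.8 hr = 95.2 mL → 95.2 mL × 0.009615385 mg/mL = 0.9153846 mg
Total = 3.45 + 0.9153846 = 4.365385 mg

4.37 mg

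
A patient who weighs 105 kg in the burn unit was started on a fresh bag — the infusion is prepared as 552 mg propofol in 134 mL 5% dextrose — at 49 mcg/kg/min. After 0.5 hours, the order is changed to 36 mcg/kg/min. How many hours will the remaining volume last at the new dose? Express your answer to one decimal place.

1.8 hours

Initial rate:
Dose = 49 mcg/kg/min × 105 kg = 5145 mcg/min
5145 mcg/min × 60 min/hr = 308700 mcg/hr
Concentration = 552 mg ÷ 134 mL = 4.119403 mg/mL = 4119.403 mcg/mL
Rate = 308700 mcg/hr ÷ 4119.403 mcg/mL = 74.93804 mL/hr
Volume infused so far = 74.93804 mL/hr × 0.5 hr = 37.46902 mL
Volume remaining = 134 − 37.46902 = 96.53098 mL
New rate:
Dose = 36 mcg/kg/min × 105 kg = 3780 mcg/min
3780 mcg/min × 60 min/hr = 226800 mcg/hr
Rate = 226800 mcg/hr ÷ 4119.403 mcg/mL = 55.05652 mL/hr
Time remaining = 96.53098 mL ÷ 55.05652 mL/hr = 1.753307 hr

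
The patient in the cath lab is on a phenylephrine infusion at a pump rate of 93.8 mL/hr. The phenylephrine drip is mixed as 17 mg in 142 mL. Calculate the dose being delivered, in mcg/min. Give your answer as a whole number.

187 mcg/min

Concentration = 17 mg ÷ 142 mL = 0.1197183 mg/mL = 119.7183 mcg/mL
Drug rate = 93.8 mL/hr × 119.7183 mcg/mL = 11229.58 mcg/hr
11229.58 mcg/hr ÷ 60 min/hr = 187.1596 mcg/min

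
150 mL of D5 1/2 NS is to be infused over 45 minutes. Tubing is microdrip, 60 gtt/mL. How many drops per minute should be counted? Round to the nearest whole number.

200 gtt/min

150 mL ÷ (45 min) = 3.333333 mL/min
3.333333 mL/min × 60 gtt/mL = 200 gtt/min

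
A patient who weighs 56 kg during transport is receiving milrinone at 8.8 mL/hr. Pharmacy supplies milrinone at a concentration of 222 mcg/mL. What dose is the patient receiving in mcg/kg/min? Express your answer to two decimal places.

0.58 mcg/kg/min

Drug rate = 8.8 mL/hr × 222 mcg/mL = 1953.6 mcg/hr
1953.6 mcg/hr ÷ 60 min/hr = 32.56 mcg/min
32.56 mcg/min ÷ 56 kg = 0.5814286 mcg/kg/min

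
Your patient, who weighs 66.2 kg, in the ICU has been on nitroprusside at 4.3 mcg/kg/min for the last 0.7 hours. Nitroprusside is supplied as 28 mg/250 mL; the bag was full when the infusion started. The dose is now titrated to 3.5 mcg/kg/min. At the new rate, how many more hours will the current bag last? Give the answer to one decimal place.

1.2 hours

Initial rate:
Dose = 4.3 mcg/kg/min × 66.2 kg = 284.66 mcg/min
284.66 mcg/min × 60 min/hr = 17079.6 mcg/hr
Concentration = 28 mg ÷ 250 mL = 0.112 mg/mL = 112 mcg/mL
Rate = 17079.6 mcg/hr ÷ 112 mcg/mL = 152.4964 mL/hr
Volume infused so far = 152.4964 mL/hr × 0.7 hr = 106.7475 mL
Volume remaining = 250 − 106.7475 = 143.2525 mL
New rate:
Dose = 3.5 mcg/kg/min × 66.2 kg = 231.7 mcg/min
231.7 mcg/min × 60 min/hr = 13902 mcg/hr
Rate = 13902 mcg/hr ÷ 112 mcg/mL = 124.125 mL/hr
Time remaining = 143.2525 mL ÷ 124.125 mL/hr = 1.154099 hr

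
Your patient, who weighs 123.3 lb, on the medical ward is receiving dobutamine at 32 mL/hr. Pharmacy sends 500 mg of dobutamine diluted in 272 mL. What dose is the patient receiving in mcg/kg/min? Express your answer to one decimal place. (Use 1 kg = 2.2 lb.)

17.5 mcg/kg/min

Weight = 123.3 lb ÷ 2.2 lb/kg = 56.04545 kg
Concentration = 500 mg ÷ 272 mL = 1.838235 mg/mL = 1838.235 mcg/mL
Drug rate = 32 mL/hr × 1838.235 mcg/mL = 58823.53 mcg/hr
58823.53 mcg/hr ÷ 60 min/hr = 980.3922 mcg/min
980.3922 mcg/min ÷ 56.04545 kg = 17.4928 mcg/kg/min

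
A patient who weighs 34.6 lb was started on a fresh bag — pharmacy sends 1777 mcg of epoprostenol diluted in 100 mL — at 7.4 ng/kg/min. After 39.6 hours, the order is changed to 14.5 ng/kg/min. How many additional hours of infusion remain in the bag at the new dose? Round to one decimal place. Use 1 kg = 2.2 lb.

109.7 hours

Initial rate:
Weight = 34.6 lb ÷ 2.2 lb/kg = 15.72727 kg
Dose = 7.4 ng/kg/min × 15.72727 kg = 116.3818 ng/min
116.3818 ng/min × 60 min/hr = 6982.909 ng/hr
Concentration = 1777 mcg ÷ 100 mL = 17.77 mcg/mL = 17770 ng/mL
Rate = 6982.909 ng/hr ÷ 17770 ng/mL = 0.3929606 mL/hr
Volume infused so far = 0.3929606 mL/hr × 39.6 hr = 15.56124 mL
Volume remaining = 100 − 15.56124 = 84.43876 mL
New rate:
Dose = 14.5 ng/kg/min × 15.72727 kg = 228.0455 ng/min
228.0455 ng/min × 60 min/hr = 13682.73 ng/hr
Rate = 13682.73 ng/hr ÷ 17770 ng/mL = 0.7699903 mL/hr
Time remaining = 84.43876 mL ÷ 0.7699903 mL/hr = 109.6621 hr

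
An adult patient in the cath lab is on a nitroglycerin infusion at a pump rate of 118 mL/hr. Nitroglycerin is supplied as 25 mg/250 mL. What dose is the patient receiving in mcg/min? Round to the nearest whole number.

197 mcg/min

Concentration = 25 mg ÷ 250 mL = 0.1 mg/mL = 100 mcg/mL
Drug rate = 118 mL/hr × 100 mcg/mL = 11800 mcg/hr
11800 mcg/hr ÷ 60 min/hr = 196.6667 mcg/min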